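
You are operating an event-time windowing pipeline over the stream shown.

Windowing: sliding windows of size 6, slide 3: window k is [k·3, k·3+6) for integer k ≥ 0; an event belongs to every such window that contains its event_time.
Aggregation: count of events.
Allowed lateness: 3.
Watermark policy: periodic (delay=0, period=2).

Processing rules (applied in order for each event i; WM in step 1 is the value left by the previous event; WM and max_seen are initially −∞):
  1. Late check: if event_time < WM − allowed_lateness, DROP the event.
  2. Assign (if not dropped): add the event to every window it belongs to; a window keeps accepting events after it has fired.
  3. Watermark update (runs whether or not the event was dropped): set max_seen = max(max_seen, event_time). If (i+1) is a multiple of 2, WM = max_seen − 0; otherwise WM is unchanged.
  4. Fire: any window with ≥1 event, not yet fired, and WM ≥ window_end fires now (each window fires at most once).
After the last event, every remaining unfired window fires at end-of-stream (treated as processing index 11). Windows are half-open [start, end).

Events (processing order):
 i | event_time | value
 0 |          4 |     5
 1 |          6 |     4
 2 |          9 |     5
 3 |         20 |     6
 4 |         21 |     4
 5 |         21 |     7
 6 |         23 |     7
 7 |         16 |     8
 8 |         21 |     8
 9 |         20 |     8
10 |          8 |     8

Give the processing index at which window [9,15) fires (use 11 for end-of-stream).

3

i=0 t=4 v=5: → [3,9),[0,6); WM=−∞
i=1 t=6 v=4: → [6,12),[3,9); WM=6; [0,6) fires=1
i=2 t=9 v=5: → [9,15),[6,12); WM=6
i=3 t=20 v=6: → [18,24),[15,21); WM=20; [3,9) fires=2 [6,12) fires=2 [9,15) fires=1
i=4 t=21 v=4: → [21,27),[18,24); WM=20
i=5 t=21 v=7: → [21,27),[18,24); WM=21; [15,21) fires=1
i=6 t=23 v=7: → [21,27),[18,24); WM=21
i=7 t=16 v=8: DROP (t<21-3); WM=23
i=8 t=21 v=8: → [21,27),[18,24); WM=23
i=9 t=20 v=8: → [18,24),[15,21); WM=23
i=10 t=8 v=8: DROP (t<23-3); WM=23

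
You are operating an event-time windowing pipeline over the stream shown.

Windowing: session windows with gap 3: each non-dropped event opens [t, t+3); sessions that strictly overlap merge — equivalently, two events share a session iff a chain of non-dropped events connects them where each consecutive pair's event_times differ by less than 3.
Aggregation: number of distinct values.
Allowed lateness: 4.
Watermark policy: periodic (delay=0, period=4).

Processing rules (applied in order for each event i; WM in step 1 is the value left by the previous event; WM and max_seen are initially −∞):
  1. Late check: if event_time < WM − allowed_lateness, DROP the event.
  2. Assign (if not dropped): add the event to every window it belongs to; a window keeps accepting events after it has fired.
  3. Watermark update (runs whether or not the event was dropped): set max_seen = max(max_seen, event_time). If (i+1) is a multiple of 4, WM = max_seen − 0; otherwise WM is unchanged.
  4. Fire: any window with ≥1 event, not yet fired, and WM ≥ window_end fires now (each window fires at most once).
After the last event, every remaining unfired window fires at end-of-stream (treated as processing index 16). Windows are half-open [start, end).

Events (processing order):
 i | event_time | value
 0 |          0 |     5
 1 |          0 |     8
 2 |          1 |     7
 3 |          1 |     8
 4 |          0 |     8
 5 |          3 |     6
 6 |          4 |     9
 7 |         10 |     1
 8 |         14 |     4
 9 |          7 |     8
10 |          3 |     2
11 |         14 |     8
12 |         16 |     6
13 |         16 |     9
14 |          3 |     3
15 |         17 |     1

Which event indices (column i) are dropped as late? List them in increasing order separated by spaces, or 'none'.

i=0 t=0 v=5: → [0,3); WM=−∞
i=1 t=0 v=8: → [0,3); WM=−∞
i=2 t=1 v=7: → [0,4); WM=−∞
i=3 t=1 v=8: → [0,4); WM=1
i=4 t=0 v=8: → [0,4); WM=1
i=5 t=3 v=6: → [0,6); WM=1
i=6 t=4 v=9: → [0,7); WM=1
i=7 t=10 v=1: → [10,13); WM=10
i=8 t=14 v=4: → [14,17); WM=10
i=9 t=7 v=8: → [7,10); WM=10
i=10 t=3 v=2: DROP (t<10-4); WM=10
i=11 t=14 v=8: → [14,17); WM=14
i=12 t=16 v=6: → [14,19); WM=14
i=13 t=16 v=9: → [14,19); WM=14
i=14 t=3 v=3: DROP (t<14-4); WM=14
i=15 t=17 v=1: → [14,20); WM=17

10 14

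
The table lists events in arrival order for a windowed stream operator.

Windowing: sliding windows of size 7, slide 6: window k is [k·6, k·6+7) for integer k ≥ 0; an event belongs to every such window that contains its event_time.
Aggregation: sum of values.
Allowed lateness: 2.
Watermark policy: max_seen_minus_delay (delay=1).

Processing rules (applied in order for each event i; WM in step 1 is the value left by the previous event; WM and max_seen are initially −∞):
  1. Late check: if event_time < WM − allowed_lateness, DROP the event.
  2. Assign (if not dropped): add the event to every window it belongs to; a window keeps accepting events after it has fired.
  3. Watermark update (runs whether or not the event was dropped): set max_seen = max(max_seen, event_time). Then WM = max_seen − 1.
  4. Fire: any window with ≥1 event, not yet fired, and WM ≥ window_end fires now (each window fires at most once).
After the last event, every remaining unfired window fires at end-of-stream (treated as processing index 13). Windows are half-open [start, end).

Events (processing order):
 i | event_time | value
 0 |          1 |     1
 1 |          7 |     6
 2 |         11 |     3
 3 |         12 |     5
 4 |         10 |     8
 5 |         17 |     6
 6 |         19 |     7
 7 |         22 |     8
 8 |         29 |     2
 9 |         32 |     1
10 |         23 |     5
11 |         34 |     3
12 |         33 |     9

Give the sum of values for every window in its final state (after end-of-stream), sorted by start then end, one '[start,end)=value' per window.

[0,7)=1 [6,13)=22 [12,19)=11 [18,25)=15 [24,31)=2 [30,37)=13

i=0 t=1 v=1: → [0,7); WM=0
i=1 t=7 v=6: → [6,13); WM=6
i=2 t=11 v=3: → [6,13); WM=10; [0,7) fires=1
i=3 t=12 v=5: → [12,19),[6,13); WM=11
i=4 t=10 v=8: → [6,13); WM=11
i=5 t=17 v=6: → [12,19); WM=16; [6,13) fires=22
i=6 t=19 v=7: → [18,25); WM=18
i=7 t=22 v=8: → [18,25); WM=21; [12,19) fires=11
i=8 t=29 v=2: → [24,31); WM=28; [18,25) fires=15
i=9 t=32 v=1: → [30,37); WM=31; [24,31) fires=2
i=10 t=23 v=5: DROP (t<31-2); WM=31
i=11 t=34 v=3: → [30,37); WM=33
i=12 t=33 v=9: → [30,37); WM=33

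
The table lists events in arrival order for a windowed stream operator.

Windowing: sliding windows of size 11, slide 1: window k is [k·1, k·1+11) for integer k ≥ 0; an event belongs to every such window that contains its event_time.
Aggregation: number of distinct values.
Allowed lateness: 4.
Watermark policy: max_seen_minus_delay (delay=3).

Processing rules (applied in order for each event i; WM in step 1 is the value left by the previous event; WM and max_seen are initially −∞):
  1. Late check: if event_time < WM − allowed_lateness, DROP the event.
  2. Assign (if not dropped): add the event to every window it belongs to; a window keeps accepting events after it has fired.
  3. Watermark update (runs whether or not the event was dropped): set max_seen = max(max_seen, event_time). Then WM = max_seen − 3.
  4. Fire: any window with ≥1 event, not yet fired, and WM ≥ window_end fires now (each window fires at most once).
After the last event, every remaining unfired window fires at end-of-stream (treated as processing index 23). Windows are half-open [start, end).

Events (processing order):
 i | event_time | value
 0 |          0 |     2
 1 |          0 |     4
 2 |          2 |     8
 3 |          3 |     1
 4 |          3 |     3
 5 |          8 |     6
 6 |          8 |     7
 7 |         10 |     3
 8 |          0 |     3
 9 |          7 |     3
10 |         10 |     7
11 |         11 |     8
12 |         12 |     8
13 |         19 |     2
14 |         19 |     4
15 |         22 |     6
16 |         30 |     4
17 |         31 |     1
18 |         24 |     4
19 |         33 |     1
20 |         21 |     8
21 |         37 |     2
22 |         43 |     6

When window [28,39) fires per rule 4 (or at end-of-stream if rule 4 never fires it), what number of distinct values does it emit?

i=0 t=0 v=2: → [0,11); WM=-3
i=1 t=0 v=4: → [0,11); WM=-3
i=2 t=2 v=8: → [2,13),[1,12),[0,11); WM=-1
i=3 t=3 v=1: → [3,14),[2,13),[1,12),[0,11); WM=0
i=4 t=3 v=3: → [3,14),[2,13),[1,12),[0,11); WM=0
i=5 t=8 v=6: → [8,19),[7,18),[6,17),[5,16),[4,15),[3,14),[2,13),[1,12),[0,11); WM=5
i=6 t=8 v=7: → [8,19),[7,18),[6,17),[5,16),[4,15),[3,14),[2,13),[1,12),[0,11); WM=5
i=7 t=10 v=3: → [10,21),[9,20),[8,19),[7,18),[6,17),[5,16),[4,15),[3,14),[2,13),[1,12),[0,11); WM=7
i=8 t=0 v=3: DROP (t<7-4); WM=7
i=9 t=7 v=3: → [7,18),[6,17),[5,16),[4,15),[3,14),[2,13),[1,12),[0,11); WM=7
i=10 t=10 v=7: → [10,21),[9,20),[8,19),[7,18),[6,17),[5,16),[4,15),[3,14),[2,13),[1,12),[0,11); WM=7
i=11 t=11 v=8: → [11,22),[10,21),[9,20),[8,19),[7,18),[6,17),[5,16),[4,15),[3,14),[2,13),[1,12); WM=8
i=12 t=12 v=8: → [12,23),[11,22),[10,21),[9,20),[8,19),[7,18),[6,17),[5,16),[4,15),[3,14),[2,13); WM=9
i=13 t=19 v=2: → [19,30),[18,29),[17,28),[16,27),[15,26),[14,25),[13,24),[12,23),[11,22),[10,21),[9,20); WM=16; [0,11) fires=7 [1,12) fires=5 [2,13) fires=5 [3,14) fires=5 [4,15) fires=4 [5,16) fires=4
i=14 t=19 v=4: → [19,30),[18,29),[17,28),[16,27),[15,26),[14,25),[13,24),[12,23),[11,22),[10,21),[9,20); WM=16
i=15 t=22 v=6: → [22,33),[21,32),[20,31),[19,30),[18,29),[17,28),[16,27),[15,26),[14,25),[13,24),[12,23); WM=19; [6,17) fires=4 [7,18) fires=4 [8,19) fires=4
i=16 t=30 v=4: → [30,41),[29,40),[28,39),[27,38),[26,37),[25,36),[24,35),[23,34),[22,33),[21,32),[20,31); WM=27; [9,20) fires=5 [10,21) fires=5 [11,22) fires=3 [12,23) fires=4 [13,24) fires=3 [14,25) fires=3 [15,26) fires=3 [16,27) fires=3
i=17 t=31 v=1: → [31,42),[30,41),[29,40),[28,39),[27,38),[26,37),[25,36),[24,35),[23,34),[22,33),[21,32); WM=28; [17,28) fires=3
i=18 t=24 v=4: → [24,35),[23,34),[22,33),[21,32),[20,31),[19,30),[18,29),[17,28),[16,27),[15,26),[14,25); WM=28
i=19 t=33 v=1: → [33,44),[32,43),[31,42),[30,41),[29,40),[28,39),[27,38),[26,37),[25,36),[24,35),[23,34); WM=30; [18,29) fires=3 [19,30) fires=3
i=20 t=21 v=8: DROP (t<30-4); WM=30
i=21 t=37 v=2: → [37,48),[36,47),[35,46),[34,45),[33,44),[32,43),[31,42),[30,41),[29,40),[28,39),[27,38); WM=34; [20,31) fires=2 [21,32) fires=3 [22,33) fires=3 [23,34) fires=2
i=22 t=43 v=6: → [43,54),[42,53),[41,52),[40,51),[39,50),[38,49),[37,48),[36,47),[35,46),[34,45),[33,44); WM=40; [24,35) fires=2 [25,36) fires=2 [26,37) fires=2 [27,38) fires=3 [28,39) fires=3 [29,40) fires=3

3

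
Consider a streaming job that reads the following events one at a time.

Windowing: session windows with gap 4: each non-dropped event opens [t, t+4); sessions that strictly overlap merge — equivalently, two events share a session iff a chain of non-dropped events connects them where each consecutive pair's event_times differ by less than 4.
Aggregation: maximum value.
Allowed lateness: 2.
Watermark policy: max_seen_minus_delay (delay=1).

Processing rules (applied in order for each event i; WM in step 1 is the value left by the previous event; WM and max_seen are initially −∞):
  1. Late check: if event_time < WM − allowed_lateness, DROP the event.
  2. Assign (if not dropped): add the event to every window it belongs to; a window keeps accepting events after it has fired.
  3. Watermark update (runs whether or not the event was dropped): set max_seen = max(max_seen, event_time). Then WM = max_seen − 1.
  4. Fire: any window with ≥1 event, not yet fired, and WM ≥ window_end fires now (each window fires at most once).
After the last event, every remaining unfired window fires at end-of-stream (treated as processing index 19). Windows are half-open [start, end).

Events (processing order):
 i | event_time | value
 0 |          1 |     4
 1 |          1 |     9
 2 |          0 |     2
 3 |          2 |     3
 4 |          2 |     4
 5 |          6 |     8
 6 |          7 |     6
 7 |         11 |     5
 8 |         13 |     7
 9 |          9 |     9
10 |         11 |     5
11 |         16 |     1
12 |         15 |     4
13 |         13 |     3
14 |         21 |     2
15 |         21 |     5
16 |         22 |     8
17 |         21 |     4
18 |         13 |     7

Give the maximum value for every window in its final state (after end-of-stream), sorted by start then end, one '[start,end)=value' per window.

i=0 t=1 v=4: → [1,5); WM=0
i=1 t=1 v=9: → [1,5); WM=0
i=2 t=0 v=2: → [0,5); WM=0
i=3 t=2 v=3: → [0,6); WM=1
i=4 t=2 v=4: → [0,6); WM=1
i=5 t=6 v=8: → [6,10); WM=5
i=6 t=7 v=6: → [6,11); WM=6
i=7 t=11 v=5: → [11,15); WM=10
i=8 t=13 v=7: → [11,17); WM=12
i=9 t=9 v=9: DROP (t<12-2); WM=12
i=10 t=11 v=5: → [11,17); WM=12
i=11 t=16 v=1: → [11,20); WM=15
i=12 t=15 v=4: → [11,20); WM=15
i=13 t=13 v=3: → [11,20); WM=15
i=14 t=21 v=2: → [21,25); WM=20
i=15 t=21 v=5: → [21,25); WM=20
i=16 t=22 v=8: → [21,26); WM=21
i=17 t=21 v=4: → [21,26); WM=21
i=18 t=13 v=7: DROP (t<21-2); WM=21

[0,6)=9 [6,11)=8 [11,20)=7 [21,26)=8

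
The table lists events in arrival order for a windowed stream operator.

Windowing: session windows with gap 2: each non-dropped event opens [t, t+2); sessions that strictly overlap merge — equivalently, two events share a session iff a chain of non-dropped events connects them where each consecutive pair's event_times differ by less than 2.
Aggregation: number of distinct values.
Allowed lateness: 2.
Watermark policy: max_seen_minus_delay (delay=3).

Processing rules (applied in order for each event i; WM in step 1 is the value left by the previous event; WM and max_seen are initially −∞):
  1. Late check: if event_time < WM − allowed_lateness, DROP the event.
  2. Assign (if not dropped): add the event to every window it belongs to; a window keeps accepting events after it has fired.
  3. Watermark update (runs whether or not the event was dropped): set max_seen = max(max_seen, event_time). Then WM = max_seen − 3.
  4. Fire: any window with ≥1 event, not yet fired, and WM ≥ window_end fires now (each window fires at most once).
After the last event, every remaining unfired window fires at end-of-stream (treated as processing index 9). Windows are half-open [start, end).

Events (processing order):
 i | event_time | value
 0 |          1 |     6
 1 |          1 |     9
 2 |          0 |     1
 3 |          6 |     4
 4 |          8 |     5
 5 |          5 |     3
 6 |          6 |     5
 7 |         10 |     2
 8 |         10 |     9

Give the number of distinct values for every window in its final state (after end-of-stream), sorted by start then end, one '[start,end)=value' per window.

i=0 t=1 v=6: → [1,3); WM=-2
i=1 t=1 v=9: → [1,3); WM=-2
i=2 t=0 v=1: → [0,3); WM=-2
i=3 t=6 v=4: → [6,8); WM=3
i=4 t=8 v=5: → [8,10); WM=5
i=5 t=5 v=3: → [5,8); WM=5
i=6 t=6 v=5: → [5,8); WM=5
i=7 t=10 v=2: → [10,12); WM=7
i=8 t=10 v=9: → [10,12); WM=7

[0,3)=3 [5,8)=3 [8,10)=1 [10,12)=2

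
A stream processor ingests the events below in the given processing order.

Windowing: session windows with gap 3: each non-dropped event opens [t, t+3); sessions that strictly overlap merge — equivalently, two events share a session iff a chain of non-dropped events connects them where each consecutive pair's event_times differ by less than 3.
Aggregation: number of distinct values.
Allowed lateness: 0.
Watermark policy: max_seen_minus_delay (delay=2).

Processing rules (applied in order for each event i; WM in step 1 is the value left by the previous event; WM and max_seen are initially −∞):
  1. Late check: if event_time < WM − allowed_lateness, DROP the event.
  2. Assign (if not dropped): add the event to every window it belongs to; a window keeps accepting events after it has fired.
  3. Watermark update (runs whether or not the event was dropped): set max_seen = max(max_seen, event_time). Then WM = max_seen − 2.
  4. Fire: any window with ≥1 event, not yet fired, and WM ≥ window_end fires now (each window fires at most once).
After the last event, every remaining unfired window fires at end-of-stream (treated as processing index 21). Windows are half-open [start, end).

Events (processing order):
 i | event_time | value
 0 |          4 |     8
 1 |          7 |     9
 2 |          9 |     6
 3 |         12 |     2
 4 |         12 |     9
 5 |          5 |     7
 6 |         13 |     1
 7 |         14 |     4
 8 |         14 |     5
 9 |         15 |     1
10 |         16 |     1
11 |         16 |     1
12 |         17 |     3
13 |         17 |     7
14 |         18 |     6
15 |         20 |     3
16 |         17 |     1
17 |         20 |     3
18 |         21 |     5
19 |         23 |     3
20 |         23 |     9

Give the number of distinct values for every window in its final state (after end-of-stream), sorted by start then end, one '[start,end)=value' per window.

i=0 t=4 v=8: → [4,7); WM=2
i=1 t=7 v=9: → [7,10); WM=5
i=2 t=9 v=6: → [7,12); WM=7
i=3 t=12 v=2: → [12,15); WM=10
i=4 t=12 v=9: → [12,15); WM=10
i=5 t=5 v=7: DROP (t<10-0); WM=10
i=6 t=13 v=1: → [12,16); WM=11
i=7 t=14 v=4: → [12,17); WM=12
i=8 t=14 v=5: → [12,17); WM=12
i=9 t=15 v=1: → [12,18); WM=13
i=10 t=16 v=1: → [12,19); WM=14
i=11 t=16 v=1: → [12,19); WM=14
i=12 t=17 v=3: → [12,20); WM=15
i=13 t=17 v=7: → [12,20); WM=15
i=14 t=18 v=6: → [12,21); WM=16
i=15 t=20 v=3: → [12,23); WM=18
i=16 t=17 v=1: DROP (t<18-0); WM=18
i=17 t=20 v=3: → [12,23); WM=18
i=18 t=21 v=5: → [12,24); WM=19
i=19 t=23 v=3: → [12,26); WM=21
i=20 t=23 v=9: → [12,26); WM=21

[4,7)=1 [7,12)=2 [12,26)=8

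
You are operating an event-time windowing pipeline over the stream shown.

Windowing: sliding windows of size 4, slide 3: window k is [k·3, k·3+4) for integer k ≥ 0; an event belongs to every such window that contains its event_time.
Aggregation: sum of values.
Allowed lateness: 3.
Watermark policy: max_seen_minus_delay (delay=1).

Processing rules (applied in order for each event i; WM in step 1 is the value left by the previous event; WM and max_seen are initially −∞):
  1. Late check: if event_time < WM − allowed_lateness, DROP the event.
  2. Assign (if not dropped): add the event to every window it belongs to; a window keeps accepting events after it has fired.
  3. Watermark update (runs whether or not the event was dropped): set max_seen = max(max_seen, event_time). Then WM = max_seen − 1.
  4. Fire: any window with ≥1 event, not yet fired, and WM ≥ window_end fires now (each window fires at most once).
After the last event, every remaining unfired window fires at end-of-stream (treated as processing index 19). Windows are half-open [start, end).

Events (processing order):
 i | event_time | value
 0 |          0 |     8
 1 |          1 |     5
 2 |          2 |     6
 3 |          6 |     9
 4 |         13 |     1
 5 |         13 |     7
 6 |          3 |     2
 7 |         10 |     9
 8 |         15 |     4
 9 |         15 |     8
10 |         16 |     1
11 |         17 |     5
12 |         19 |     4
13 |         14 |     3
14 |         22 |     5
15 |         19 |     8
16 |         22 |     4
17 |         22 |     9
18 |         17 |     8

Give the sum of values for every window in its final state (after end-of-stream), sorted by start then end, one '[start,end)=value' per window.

[0,4)=19 [3,7)=9 [6,10)=9 [9,13)=9 [12,16)=20 [15,19)=18 [18,22)=12 [21,25)=18

i=0 t=0 v=8: → [0,4); WM=-1
i=1 t=1 v=5: → [0,4); WM=0
i=2 t=2 v=6: → [0,4); WM=1
i=3 t=6 v=9: → [6,10),[3,7); WM=5; [0,4) fires=19
i=4 t=13 v=1: → [12,16); WM=12; [3,7) fires=9 [6,10) fires=9
i=5 t=13 v=7: → [12,16); WM=12
i=6 t=3 v=2: DROP (t<12-3); WM=12
i=7 t=10 v=9: → [9,13); WM=12
i=8 t=15 v=4: → [15,19),[12,16); WM=14; [9,13) fires=9
i=9 t=15 v=8: → [15,19),[12,16); WM=14
i=10 t=16 v=1: → [15,19); WM=15
i=11 t=17 v=5: → [15,19); WM=16; [12,16) fires=20
i=12 t=19 v=4: → [18,22); WM=18
i=13 t=14 v=3: DROP (t<18-3); WM=18
i=14 t=22 v=5: → [21,25); WM=21; [15,19) fires=18
i=15 t=19 v=8: → [18,22); WM=21
i=16 t=22 v=4: → [21,25); WM=21
i=17 t=22 v=9: → [21,25); WM=21
i=18 t=17 v=8: DROP (t<21-3); WM=21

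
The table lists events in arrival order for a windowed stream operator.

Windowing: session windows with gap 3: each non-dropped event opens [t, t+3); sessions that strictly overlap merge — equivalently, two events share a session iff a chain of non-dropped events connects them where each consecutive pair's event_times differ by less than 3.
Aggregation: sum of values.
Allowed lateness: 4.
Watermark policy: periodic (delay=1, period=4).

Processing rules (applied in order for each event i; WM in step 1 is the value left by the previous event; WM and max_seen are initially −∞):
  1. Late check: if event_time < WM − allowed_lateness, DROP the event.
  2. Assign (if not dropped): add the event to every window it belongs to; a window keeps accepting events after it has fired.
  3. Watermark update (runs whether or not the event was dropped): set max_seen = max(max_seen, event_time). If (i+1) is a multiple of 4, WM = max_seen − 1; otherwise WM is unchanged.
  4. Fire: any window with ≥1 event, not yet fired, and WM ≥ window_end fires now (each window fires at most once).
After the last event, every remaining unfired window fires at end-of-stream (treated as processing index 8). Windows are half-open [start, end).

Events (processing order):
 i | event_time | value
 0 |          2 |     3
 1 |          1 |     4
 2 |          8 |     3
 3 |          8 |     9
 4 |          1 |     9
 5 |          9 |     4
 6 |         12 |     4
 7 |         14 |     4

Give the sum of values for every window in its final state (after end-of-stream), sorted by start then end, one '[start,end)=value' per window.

i=0 t=2 v=3: → [2,5); WM=−∞
i=1 t=1 v=4: → [1,5); WM=−∞
i=2 t=8 v=3: → [8,11); WM=−∞
i=3 t=8 v=9: → [8,11); WM=7
i=4 t=1 v=9: DROP (t<7-4); WM=7
i=5 t=9 v=4: → [8,12); WM=7
i=6 t=12 v=4: → [12,15); WM=7
i=7 t=14 v=4: → [12,17); WM=13

[1,5)=7 [8,12)=16 [12,17)=8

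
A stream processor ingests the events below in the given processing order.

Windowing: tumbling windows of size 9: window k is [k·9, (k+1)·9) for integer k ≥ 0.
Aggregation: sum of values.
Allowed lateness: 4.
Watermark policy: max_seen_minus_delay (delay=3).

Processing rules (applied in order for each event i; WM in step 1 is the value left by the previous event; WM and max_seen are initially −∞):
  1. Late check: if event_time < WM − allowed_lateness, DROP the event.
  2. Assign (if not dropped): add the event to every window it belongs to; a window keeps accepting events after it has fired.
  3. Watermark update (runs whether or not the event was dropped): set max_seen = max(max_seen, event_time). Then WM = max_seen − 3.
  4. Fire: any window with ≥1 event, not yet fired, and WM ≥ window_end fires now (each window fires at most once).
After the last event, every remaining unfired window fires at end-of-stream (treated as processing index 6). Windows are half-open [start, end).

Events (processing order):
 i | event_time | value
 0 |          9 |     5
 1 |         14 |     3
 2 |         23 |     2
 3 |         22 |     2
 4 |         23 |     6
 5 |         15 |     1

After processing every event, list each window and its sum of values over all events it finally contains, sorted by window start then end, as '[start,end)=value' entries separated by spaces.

[9,18)=8 [18,27)=10

i=0 t=9 v=5: → [9,18); WM=6
i=1 t=14 v=3: → [9,18); WM=11
i=2 t=23 v=2: → [18,27); WM=20; [9,18) fires=8
i=3 t=22 v=2: → [18,27); WM=20
i=4 t=23 v=6: → [18,27); WM=20
i=5 t=15 v=1: DROP (t<20-4); WM=20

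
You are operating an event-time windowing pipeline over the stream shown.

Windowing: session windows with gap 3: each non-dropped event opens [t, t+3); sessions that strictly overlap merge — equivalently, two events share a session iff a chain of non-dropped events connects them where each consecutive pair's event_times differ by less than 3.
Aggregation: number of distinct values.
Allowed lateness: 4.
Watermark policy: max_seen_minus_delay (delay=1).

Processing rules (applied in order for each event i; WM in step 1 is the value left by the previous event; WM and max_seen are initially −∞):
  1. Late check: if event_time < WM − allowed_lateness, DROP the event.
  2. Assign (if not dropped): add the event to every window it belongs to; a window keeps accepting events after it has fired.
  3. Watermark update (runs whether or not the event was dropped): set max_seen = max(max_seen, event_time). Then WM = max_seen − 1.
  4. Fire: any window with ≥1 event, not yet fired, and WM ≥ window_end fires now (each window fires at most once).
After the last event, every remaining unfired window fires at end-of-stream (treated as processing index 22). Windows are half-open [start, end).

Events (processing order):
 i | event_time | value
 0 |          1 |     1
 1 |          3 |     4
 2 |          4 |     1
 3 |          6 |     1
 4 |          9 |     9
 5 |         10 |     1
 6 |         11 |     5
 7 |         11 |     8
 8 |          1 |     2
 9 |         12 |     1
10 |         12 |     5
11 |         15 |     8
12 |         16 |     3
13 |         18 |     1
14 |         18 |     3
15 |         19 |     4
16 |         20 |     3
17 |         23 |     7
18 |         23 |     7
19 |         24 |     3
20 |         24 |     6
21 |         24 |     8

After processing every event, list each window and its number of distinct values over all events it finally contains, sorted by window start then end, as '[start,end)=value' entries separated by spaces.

[1,9)=2 [9,15)=4 [15,23)=4 [23,27)=4

i=0 t=1 v=1: → [1,4); WM=0
i=1 t=3 v=4: → [1,6); WM=2
i=2 t=4 v=1: → [1,7); WM=3
i=3 t=6 v=1: → [1,9); WM=5
i=4 t=9 v=9: → [9,12); WM=8
i=5 t=10 v=1: → [9,13); WM=9
i=6 t=11 v=5: → [9,14); WM=10
i=7 t=11 v=8: → [9,14); WM=10
i=8 t=1 v=2: DROP (t<10-4); WM=10
i=9 t=12 v=1: → [9,15); WM=11
i=10 t=12 v=5: → [9,15); WM=11
i=11 t=15 v=8: → [15,18); WM=14
i=12 t=16 v=3: → [15,19); WM=15
i=13 t=18 v=1: → [15,21); WM=17
i=14 t=18 v=3: → [15,21); WM=17
i=15 t=19 v=4: → [15,22); WM=18
i=16 t=20 v=3: → [15,23); WM=19
i=17 t=23 v=7: → [23,26); WM=22
i=18 t=23 v=7: → [23,26); WM=22
i=19 t=24 v=3: → [23,27); WM=23
i=20 t=24 v=6: → [23,27); WM=23
i=21 t=24 v=8: → [23,27); WM=23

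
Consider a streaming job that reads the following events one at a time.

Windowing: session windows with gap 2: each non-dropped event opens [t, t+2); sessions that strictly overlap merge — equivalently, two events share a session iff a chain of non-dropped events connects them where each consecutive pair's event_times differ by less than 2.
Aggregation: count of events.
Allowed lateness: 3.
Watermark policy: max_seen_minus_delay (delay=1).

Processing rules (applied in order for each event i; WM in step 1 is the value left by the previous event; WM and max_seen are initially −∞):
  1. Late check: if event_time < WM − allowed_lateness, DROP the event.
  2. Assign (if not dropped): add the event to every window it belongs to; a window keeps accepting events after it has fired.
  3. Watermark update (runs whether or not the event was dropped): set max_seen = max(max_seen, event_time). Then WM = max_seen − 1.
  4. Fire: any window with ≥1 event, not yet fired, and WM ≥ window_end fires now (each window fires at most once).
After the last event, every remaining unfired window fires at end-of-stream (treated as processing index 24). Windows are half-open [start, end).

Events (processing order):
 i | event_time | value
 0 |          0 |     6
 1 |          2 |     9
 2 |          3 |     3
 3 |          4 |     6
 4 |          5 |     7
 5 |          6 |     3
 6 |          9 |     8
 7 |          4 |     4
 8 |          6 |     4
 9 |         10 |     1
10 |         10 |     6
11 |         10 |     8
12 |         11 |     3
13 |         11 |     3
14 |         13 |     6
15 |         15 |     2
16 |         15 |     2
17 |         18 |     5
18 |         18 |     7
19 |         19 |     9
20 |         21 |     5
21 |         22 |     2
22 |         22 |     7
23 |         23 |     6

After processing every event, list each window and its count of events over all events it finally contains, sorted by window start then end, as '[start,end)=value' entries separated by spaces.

[0,2)=1 [2,8)=6 [9,13)=6 [13,15)=1 [15,17)=2 [18,21)=3 [21,25)=4

i=0 t=0 v=6: → [0,2); WM=-1
i=1 t=2 v=9: → [2,4); WM=1
i=2 t=3 v=3: → [2,5); WM=2
i=3 t=4 v=6: → [2,6); WM=3
i=4 t=5 v=7: → [2,7); WM=4
i=5 t=6 v=3: → [2,8); WM=5
i=6 t=9 v=8: → [9,11); WM=8
i=7 t=4 v=4: DROP (t<8-3); WM=8
i=8 t=6 v=4: → [2,8); WM=8
i=9 t=10 v=1: → [9,12); WM=9
i=10 t=10 v=6: → [9,12); WM=9
i=11 t=10 v=8: → [9,12); WM=9
i=12 t=11 v=3: → [9,13); WM=10
i=13 t=11 v=3: → [9,13); WM=10
i=14 t=13 v=6: → [13,15); WM=12
i=15 t=15 v=2: → [15,17); WM=14
i=16 t=15 v=2: → [15,17); WM=14
i=17 t=18 v=5: → [18,20); WM=17
i=18 t=18 v=7: → [18,20); WM=17
i=19 t=19 v=9: → [18,21); WM=18
i=20 t=21 v=5: → [21,23); WM=20
i=21 t=22 v=2: → [21,24); WM=21
i=22 t=22 v=7: → [21,24); WM=21
i=23 t=23 v=6: → [21,25); WM=22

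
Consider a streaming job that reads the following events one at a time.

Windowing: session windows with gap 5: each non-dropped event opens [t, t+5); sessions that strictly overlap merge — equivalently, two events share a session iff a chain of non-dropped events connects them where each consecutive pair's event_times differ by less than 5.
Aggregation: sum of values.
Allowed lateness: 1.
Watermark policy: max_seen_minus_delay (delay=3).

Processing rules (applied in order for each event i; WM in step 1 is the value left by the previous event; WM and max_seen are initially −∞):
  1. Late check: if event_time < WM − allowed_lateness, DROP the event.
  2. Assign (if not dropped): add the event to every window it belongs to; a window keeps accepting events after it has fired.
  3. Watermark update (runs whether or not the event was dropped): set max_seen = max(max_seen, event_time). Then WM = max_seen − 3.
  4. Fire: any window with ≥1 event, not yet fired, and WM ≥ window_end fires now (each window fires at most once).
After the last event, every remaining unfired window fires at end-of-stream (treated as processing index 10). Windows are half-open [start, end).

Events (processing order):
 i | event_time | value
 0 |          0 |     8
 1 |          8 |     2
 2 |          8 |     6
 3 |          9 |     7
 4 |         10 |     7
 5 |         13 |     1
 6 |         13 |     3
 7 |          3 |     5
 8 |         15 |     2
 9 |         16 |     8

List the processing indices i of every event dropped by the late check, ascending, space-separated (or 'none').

7

i=0 t=0 v=8: → [0,5); WM=-3
i=1 t=8 v=2: → [8,13); WM=5
i=2 t=8 v=6: → [8,13); WM=5
i=3 t=9 v=7: → [8,14); WM=6
i=4 t=10 v=7: → [8,15); WM=7
i=5 t=13 v=1: → [8,18); WM=10
i=6 t=13 v=3: → [8,18); WM=10
i=7 t=3 v=5: DROP (t<10-1); WM=10
i=8 t=15 v=2: → [8,20); WM=12
i=9 t=16 v=8: → [8,21); WM=13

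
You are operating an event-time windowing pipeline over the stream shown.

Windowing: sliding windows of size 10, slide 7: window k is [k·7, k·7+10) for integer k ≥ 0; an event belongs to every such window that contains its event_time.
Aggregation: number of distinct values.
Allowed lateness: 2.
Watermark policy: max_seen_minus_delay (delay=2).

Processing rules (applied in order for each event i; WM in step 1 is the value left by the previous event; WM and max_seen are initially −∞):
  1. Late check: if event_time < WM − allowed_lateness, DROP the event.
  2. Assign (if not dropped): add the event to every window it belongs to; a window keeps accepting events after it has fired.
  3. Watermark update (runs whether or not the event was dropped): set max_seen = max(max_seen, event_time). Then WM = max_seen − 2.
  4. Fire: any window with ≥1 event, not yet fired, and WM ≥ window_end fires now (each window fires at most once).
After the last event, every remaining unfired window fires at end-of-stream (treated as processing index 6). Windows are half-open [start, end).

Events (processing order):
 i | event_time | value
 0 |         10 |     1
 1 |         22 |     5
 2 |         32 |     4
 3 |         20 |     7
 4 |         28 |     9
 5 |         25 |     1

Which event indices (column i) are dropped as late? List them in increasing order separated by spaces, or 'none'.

i=0 t=10 v=1: → [7,17); WM=8
i=1 t=22 v=5: → [21,31),[14,24); WM=20; [7,17) fires=1
i=2 t=32 v=4: → [28,38); WM=30; [14,24) fires=1
i=3 t=20 v=7: DROP (t<30-2); WM=30
i=4 t=28 v=9: → [28,38),[21,31); WM=30
i=5 t=25 v=1: DROP (t<30-2); WM=30

3 5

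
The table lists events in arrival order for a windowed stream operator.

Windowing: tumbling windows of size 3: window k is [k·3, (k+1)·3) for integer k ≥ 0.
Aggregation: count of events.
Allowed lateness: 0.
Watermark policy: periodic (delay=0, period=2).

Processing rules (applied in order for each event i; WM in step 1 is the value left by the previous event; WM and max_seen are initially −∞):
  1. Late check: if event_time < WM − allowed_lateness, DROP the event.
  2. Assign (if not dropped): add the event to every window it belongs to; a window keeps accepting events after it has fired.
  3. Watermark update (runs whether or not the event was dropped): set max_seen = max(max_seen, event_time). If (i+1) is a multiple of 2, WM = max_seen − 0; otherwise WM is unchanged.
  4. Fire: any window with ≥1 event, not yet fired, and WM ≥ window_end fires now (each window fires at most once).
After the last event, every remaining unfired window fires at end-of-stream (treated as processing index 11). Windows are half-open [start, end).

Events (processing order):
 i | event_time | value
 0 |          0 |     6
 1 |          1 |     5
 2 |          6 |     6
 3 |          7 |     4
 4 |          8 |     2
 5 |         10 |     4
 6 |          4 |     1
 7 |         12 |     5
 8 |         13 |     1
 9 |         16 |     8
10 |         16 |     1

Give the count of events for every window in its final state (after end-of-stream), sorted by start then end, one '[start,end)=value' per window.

[0,3)=2 [6,9)=3 [9,12)=1 [12,15)=2 [15,18)=2

i=0 t=0 v=6: → [0,3); WM=−∞
i=1 t=1 v=5: → [0,3); WM=1
i=2 t=6 v=6: → [6,9); WM=1
i=3 t=7 v=4: → [6,9); WM=7; [0,3) fires=2
i=4 t=8 v=2: → [6,9); WM=7
i=5 t=10 v=4: → [9,12); WM=10; [6,9) fires=3
i=6 t=4 v=1: DROP (t<10-0); WM=10
i=7 t=12 v=5: → [12,15); WM=12; [9,12) fires=1
i=8 t=13 v=1: → [12,15); WM=12
i=9 t=16 v=8: → [15,18); WM=16; [12,15) fires=2
i=10 t=16 v=1: → [15,18); WM=16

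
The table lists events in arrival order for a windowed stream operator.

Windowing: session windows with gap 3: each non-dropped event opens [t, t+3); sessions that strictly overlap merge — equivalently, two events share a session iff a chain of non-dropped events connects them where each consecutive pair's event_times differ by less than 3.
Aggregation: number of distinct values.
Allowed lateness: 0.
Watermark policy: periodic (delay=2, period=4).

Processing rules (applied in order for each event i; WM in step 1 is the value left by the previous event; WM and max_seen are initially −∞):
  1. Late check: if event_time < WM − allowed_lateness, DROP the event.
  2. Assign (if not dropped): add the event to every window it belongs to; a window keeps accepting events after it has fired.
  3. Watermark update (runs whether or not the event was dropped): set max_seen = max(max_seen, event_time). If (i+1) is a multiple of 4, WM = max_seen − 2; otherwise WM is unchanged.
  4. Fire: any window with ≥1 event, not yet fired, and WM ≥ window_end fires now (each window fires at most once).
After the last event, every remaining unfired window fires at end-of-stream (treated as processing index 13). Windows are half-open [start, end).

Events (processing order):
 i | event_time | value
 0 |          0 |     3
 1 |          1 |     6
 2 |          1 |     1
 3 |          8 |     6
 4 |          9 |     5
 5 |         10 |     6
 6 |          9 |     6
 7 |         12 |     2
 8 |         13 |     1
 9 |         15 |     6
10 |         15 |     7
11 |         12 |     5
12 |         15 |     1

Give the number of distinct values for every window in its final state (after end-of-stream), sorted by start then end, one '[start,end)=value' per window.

i=0 t=0 v=3: → [0,3); WM=−∞
i=1 t=1 v=6: → [0,4); WM=−∞
i=2 t=1 v=1: → [0,4); WM=−∞
i=3 t=8 v=6: → [8,11); WM=6
i=4 t=9 v=5: → [8,12); WM=6
i=5 t=10 v=6: → [8,13); WM=6
i=6 t=9 v=6: → [8,13); WM=6
i=7 t=12 v=2: → [8,15); WM=10
i=8 t=13 v=1: → [8,16); WM=10
i=9 t=15 v=6: → [8,18); WM=10
i=10 t=15 v=7: → [8,18); WM=10
i=11 t=12 v=5: → [8,18); WM=13
i=12 t=15 v=1: → [8,18); WM=13

[0,4)=3 [8,18)=5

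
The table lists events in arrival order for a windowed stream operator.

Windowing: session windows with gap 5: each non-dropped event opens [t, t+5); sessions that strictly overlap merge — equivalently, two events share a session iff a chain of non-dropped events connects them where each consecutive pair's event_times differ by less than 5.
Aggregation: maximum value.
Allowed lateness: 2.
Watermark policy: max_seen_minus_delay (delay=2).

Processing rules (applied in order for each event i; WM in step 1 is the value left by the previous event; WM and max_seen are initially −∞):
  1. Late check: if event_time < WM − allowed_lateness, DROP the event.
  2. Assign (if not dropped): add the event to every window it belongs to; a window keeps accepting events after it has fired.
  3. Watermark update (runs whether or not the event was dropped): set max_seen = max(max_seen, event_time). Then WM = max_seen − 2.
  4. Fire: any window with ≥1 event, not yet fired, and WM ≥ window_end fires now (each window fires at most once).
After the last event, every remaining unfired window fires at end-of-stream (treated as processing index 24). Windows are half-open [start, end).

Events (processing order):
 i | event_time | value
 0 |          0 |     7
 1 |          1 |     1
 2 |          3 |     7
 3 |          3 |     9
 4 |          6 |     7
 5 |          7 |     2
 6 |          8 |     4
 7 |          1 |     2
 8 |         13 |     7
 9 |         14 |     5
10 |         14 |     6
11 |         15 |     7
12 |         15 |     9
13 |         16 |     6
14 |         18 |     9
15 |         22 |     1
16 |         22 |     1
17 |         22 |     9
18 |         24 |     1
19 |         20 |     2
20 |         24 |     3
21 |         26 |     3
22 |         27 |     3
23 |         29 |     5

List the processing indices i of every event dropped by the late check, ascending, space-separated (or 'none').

7

i=0 t=0 v=7: → [0,5); WM=-2
i=1 t=1 v=1: → [0,6); WM=-1
i=2 t=3 v=7: → [0,8); WM=1
i=3 t=3 v=9: → [0,8); WM=1
i=4 t=6 v=7: → [0,11); WM=4
i=5 t=7 v=2: → [0,12); WM=5
i=6 t=8 v=4: → [0,13); WM=6
i=7 t=1 v=2: DROP (t<6-2); WM=6
i=8 t=13 v=7: → [13,18); WM=11
i=9 t=14 v=5: → [13,19); WM=12
i=10 t=14 v=6: → [13,19); WM=12
i=11 t=15 v=7: → [13,20); WM=13
i=12 t=15 v=9: → [13,20); WM=13
i=13 t=16 v=6: → [13,21); WM=14
i=14 t=18 v=9: → [13,23); WM=16
i=15 t=22 v=1: → [13,27); WM=20
i=16 t=22 v=1: → [13,27); WM=20
i=17 t=22 v=9: → [13,27); WM=20
i=18 t=24 v=1: → [13,29); WM=22
i=19 t=20 v=2: → [13,29); WM=22
i=20 t=24 v=3: → [13,29); WM=22
i=21 t=26 v=3: → [13,31); WM=24
i=22 t=27 v=3: → [13,32); WM=25
i=23 t=29 v=5: → [13,34); WM=27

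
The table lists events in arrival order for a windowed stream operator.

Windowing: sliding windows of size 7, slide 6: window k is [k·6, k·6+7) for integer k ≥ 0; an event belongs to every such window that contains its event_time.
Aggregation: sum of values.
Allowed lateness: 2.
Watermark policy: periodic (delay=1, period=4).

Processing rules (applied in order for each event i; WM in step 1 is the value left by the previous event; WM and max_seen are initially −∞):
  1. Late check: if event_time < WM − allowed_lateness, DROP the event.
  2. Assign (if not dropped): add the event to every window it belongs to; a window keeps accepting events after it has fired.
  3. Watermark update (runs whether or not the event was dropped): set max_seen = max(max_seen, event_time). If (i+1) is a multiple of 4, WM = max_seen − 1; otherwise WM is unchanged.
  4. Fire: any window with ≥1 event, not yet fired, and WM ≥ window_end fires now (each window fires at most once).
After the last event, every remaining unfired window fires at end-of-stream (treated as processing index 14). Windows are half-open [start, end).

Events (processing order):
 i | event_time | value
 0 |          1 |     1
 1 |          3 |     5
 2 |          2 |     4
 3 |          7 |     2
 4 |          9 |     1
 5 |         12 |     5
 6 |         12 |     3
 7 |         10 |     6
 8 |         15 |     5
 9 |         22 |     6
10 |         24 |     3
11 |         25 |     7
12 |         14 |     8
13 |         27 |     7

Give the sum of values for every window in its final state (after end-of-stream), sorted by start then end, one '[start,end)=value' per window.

i=0 t=1 v=1: → [0,7); WM=−∞
i=1 t=3 v=5: → [0,7); WM=−∞
i=2 t=2 v=4: → [0,7); WM=−∞
i=3 t=7 v=2: → [6,13); WM=6
i=4 t=9 v=1: → [6,13); WM=6
i=5 t=12 v=5: → [12,19),[6,13); WM=6
i=6 t=12 v=3: → [12,19),[6,13); WM=6
i=7 t=10 v=6: → [6,13); WM=11; [0,7) fires=10
i=8 t=15 v=5: → [12,19); WM=11
i=9 t=22 v=6: → [18,25); WM=11
i=10 t=24 v=3: → [24,31),[18,25); WM=11
i=11 t=25 v=7: → [24,31); WM=24; [6,13) fires=17 [12,19) fires=13
i=12 t=14 v=8: DROP (t<24-2); WM=24
i=13 t=27 v=7: → [24,31); WM=24

[0,7)=10 [6,13)=17 [12,19)=13 [18,25)=9 [24,31)=17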